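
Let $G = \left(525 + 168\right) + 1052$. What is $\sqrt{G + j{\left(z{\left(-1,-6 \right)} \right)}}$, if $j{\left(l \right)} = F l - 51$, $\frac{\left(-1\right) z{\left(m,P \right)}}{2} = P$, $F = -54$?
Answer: $\sqrt{1046} \approx 32.342$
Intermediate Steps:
$z{\left(m,P \right)} = - 2 P$
$G = 1745$ ($G = 693 + 1052 = 1745$)
$j{\left(l \right)} = -51 - 54 l$ ($j{\left(l \right)} = - 54 l - 51 = -51 - 54 l$)
$\sqrt{G + j{\left(z{\left(-1,-6 \right)} \right)}} = \sqrt{1745 - \left(51 + 54 \left(\left(-2\right) \left(-6\right)\right)\right)} = \sqrt{1745 - 699} = \sqrt{1046}$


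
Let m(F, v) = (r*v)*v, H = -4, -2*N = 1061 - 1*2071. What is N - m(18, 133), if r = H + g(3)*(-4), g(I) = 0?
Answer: 71261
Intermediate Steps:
N = 505 (N = -(1061 - 1*2071)/2 = -(1061 - 2071)/2 = -½*(-1010) = 505)
r = -4 (r = -4 + 0*(-4) = -4 + 0 = -4)
m(F, v) = -4*v² (m(F, v) = (-4*v)*v = -4*v²)
N - m(18, 133) = 505 - (-4)*133² = 505 - (-4)*17689 = 505 - 1*(-70756) = 505 + 70756 = 71261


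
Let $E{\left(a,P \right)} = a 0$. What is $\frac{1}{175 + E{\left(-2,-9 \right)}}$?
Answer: $\frac{1}{175} \approx 0.0057143$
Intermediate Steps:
$E{\left(a,P \right)} = 0$
$\frac{1}{175 + E{\left(-2,-9 \right)}} = \frac{1}{175 + 0} = \frac{1}{175}$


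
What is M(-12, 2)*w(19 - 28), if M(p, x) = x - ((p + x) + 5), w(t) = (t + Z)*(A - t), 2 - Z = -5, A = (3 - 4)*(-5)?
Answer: -196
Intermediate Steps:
A = 5 (A = -1*(-5) = 5)
Z = 7 (Z = 2 - 1*(-5) = 2 + 5 = 7)
w(t) = (5 - t)*(7 + t) (w(t) = (t + 7)*(5 - t) = (7 + t)*(5 - t) = (5 - t)*(7 + t))
M(p, x) = -5 - p (M(p, x) = x - (5 + p + x) = x + (-5 - p - x) = -5 - p)
M(-12, 2)*w(19 - 28) = (-5 - 1*(-12))*(35 - (19 - 28)**2 - 2*(19 - 28)) = (-5 + 12)*(35 - 1*(-9)**2 - 2*(-9)) = 7*(35 - 1*81 + 18) = 7*(35 - 81 + 18) = 7*(-28) = -196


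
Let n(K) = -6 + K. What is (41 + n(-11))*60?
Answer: 1440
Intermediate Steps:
(41 + n(-11))*60 = (41 + (-6 - 11))*60 = (41 - 17)*60 = 24*60 = 1440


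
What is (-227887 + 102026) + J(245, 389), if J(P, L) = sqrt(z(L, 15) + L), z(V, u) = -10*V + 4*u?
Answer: -125861 + I*sqrt(3441) ≈ -1.2586e+5 + 58.66*I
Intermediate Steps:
J(P, L) = sqrt(60 - 9*L) (J(P, L) = sqrt((-10*L + 4*15) + L) = sqrt((-10*L + 60) + L) = sqrt((60 - 10*L) + L) = sqrt(60 - 9*L))
(-227887 + 102026) + J(245, 389) = (-227887 + 102026) + sqrt(60 - 9*389) = -125861 + sqrt(60 - 3501) = -125861 + sqrt(-3441) = -125861 + I*sqrt(3441)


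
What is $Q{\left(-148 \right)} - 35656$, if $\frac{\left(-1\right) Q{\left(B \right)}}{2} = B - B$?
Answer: $-35656$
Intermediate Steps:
$Q{\left(B \right)} = 0$ ($Q{\left(B \right)} = - 2 \left(B - B\right) = \left(-2\right) 0 = 0$)
$Q{\left(-148 \right)} - 35656 = 0 - 35656 = -35656$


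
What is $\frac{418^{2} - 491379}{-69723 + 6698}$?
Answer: $\frac{63331}{12605} \approx 5.0243$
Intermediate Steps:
$\frac{418^{2} - 491379}{-69723 + 6698} = \frac{174724 - 491379}{-63025} = \left(-316655\right) \left(- \frac{1}{63025}\right) = \frac{63331}{12605}$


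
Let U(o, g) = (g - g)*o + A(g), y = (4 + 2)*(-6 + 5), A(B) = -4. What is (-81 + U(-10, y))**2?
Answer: 7225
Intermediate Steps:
y = -6 (y = 6*(-1) = -6)
U(o, g) = -4 (U(o, g) = (g - g)*o - 4 = 0*o - 4 = 0 - 4 = -4)
(-81 + U(-10, y))**2 = (-81 - 4)**2 = (-85)**2 = 7225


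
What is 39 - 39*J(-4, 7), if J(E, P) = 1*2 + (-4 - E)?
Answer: -39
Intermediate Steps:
J(E, P) = -2 - E (J(E, P) = 2 + (-4 - E) = -2 - E)
39 - 39*J(-4, 7) = 39 - 39*(-2 - 1*(-4)) = 39 - 39*(-2 + 4) = 39 - 39*2 = 39 - 78 = -39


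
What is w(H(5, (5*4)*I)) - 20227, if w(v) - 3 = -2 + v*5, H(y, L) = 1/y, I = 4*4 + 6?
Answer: -20225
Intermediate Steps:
I = 22 (I = 16 + 6 = 22)
w(v) = 1 + 5*v (w(v) = 3 + (-2 + v*5) = 3 + (-2 + 5*v) = 1 + 5*v)
w(H(5, (5*4)*I)) - 20227 = (1 + 5/5) - 20227 = (1 + 5*(⅕)) - 20227 = (1 + 1) - 20227 = 2 - 20227 = -20225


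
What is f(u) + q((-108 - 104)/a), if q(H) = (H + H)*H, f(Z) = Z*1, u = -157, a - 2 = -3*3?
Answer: 82195/49 ≈ 1677.4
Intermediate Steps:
a = -7 (a = 2 - 3*3 = 2 - 9 = -7)
f(Z) = Z
q(H) = 2*H**2 (q(H) = (2*H)*H = 2*H**2)
f(u) + q((-108 - 104)/a) = -157 + 2*((-108 - 104)/(-7))**2 = -157 + 2*(-212*(-1/7))**2 = -157 + 2*(212/7)**2 = -157 + 2*(44944/49) = -157 + 89888/49 = 82195/49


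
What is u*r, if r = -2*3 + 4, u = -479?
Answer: 958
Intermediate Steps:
r = -2 (r = -6 + 4 = -2)
u*r = -479*(-2) = 958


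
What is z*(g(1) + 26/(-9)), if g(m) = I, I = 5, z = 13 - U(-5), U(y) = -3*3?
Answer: 418/9 ≈ 46.444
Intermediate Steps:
U(y) = -9
z = 22 (z = 13 - 1*(-9) = 13 + 9 = 22)
g(m) = 5
z*(g(1) + 26/(-9)) = 22*(5 + 26/(-9)) = 22*(5 + 26*(-⅑)) = 22*(5 - 26/9) = 22*(19/9) = 418/9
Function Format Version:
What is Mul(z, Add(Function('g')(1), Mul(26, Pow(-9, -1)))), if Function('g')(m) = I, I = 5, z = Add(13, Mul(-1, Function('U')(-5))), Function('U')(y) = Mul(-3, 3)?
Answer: Rational(418, 9) ≈ 46.444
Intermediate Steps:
Function('U')(y) = -9
z = 22 (z = Add(13, Mul(-1, -9)) = Add(13, 9) = 22)
Function('g')(m) = 5
Mul(z, Add(Function('g')(1), Mul(26, Pow(-9, -1)))) = Mul(22, Add(5, Mul(26, Pow(-9, -1)))) = Mul(22, Add(5, Mul(26, Rational(-1, 9)))) = Mul(22, Add(5, Rational(-26, 9))) = Mul(22, Rational(19, 9)) = Rational(418, 9)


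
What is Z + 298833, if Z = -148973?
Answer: 149860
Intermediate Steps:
Z + 298833 = -148973 + 298833 = 149860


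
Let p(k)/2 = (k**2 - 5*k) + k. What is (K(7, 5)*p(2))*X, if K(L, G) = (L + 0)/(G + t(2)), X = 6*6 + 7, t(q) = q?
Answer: -344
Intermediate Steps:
X = 43 (X = 36 + 7 = 43)
p(k) = -8*k + 2*k**2 (p(k) = 2*((k**2 - 5*k) + k) = 2*(k**2 - 4*k) = -8*k + 2*k**2)
K(L, G) = L/(2 + G) (K(L, G) = (L + 0)/(G + 2) = L/(2 + G))
(K(7, 5)*p(2))*X = ((7/(2 + 5))*(2*2*(-4 + 2)))*43 = ((7/7)*(2*2*(-2)))*43 = ((7*(1/7))*(-8))*43 = (1*(-8))*43 = -8*43 = -344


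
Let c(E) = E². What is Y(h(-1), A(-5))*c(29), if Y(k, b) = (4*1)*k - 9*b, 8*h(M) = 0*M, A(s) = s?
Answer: 37845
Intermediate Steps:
h(M) = 0 (h(M) = (0*M)/8 = (⅛)*0 = 0)
Y(k, b) = -9*b + 4*k (Y(k, b) = 4*k - 9*b = -9*b + 4*k)
Y(h(-1), A(-5))*c(29) = (-9*(-5) + 4*0)*29² = (45 + 0)*841 = 45*841 = 37845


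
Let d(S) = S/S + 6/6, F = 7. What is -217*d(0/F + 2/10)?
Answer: -434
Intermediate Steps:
d(S) = 2 (d(S) = 1 + 6*(⅙) = 1 + 1 = 2)
-217*d(0/F + 2/10) = -217*2 = -434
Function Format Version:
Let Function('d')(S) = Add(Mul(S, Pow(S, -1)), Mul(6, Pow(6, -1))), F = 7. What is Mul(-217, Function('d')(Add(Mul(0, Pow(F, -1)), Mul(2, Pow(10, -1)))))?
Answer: -434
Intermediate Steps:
Function('d')(S) = 2 (Function('d')(S) = Add(1, Mul(6, Rational(1, 6))) = Add(1, 1) = 2)
Mul(-217, Function('d')(Add(Mul(0, Pow(F, -1)), Mul(2, Pow(10, -1))))) = Mul(-217, 2) = -434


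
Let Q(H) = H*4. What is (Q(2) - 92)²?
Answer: 7056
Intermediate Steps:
Q(H) = 4*H
(Q(2) - 92)² = (4*2 - 92)² = (8 - 92)² = (-84)² = 7056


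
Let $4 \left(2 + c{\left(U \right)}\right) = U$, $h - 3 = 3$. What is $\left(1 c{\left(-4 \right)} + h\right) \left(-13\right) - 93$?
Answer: $-132$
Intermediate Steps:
$h = 6$ ($h = 3 + 3 = 6$)
$c{\left(U \right)} = -2 + \frac{U}{4}$
$\left(1 c{\left(-4 \right)} + h\right) \left(-13\right) - 93 = \left(1 \left(-2 + \frac{1}{4} \left(-4\right)\right) + 6\right) \left(-13\right) - 93 = \left(1 \left(-2 - 1\right) + 6\right) \left(-13\right) - 93 = \left(1 \left(-3\right) + 6\right) \left(-13\right) - 93 = \left(-3 + 6\right) \left(-13\right) - 93 = 3 \left(-13\right) - 93 = -39 - 93 = -132$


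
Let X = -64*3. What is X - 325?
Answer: -517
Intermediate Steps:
X = -192 (X = -16*12 = -192)
X - 325 = -192 - 325 = -517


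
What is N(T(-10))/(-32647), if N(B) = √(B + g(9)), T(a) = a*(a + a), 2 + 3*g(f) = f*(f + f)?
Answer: -2*√570/97941 ≈ -0.00048753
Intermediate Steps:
g(f) = -⅔ + 2*f²/3 (g(f) = -⅔ + (f*(f + f))/3 = -⅔ + (f*(2*f))/3 = -⅔ + (2*f²)/3 = -⅔ + 2*f²/3)
T(a) = 2*a² (T(a) = a*(2*a) = 2*a²)
N(B) = √(160/3 + B) (N(B) = √(B + (-⅔ + (⅔)*9²)) = √(B + (-⅔ + (⅔)*81)) = √(B + (-⅔ + 54)) = √(B + 160/3) = √(160/3 + B))
N(T(-10))/(-32647) = (√(480 + 9*(2*(-10)²))/3)/(-32647) = (√(480 + 9*(2*100))/3)*(-1/32647) = (√(480 + 9*200)/3)*(-1/32647) = (√(480 + 1800)/3)*(-1/32647) = (√2280/3)*(-1/32647) = ((2*√570)/3)*(-1/32647) = (2*√570/3)*(-1/32647) = -2*√570/97941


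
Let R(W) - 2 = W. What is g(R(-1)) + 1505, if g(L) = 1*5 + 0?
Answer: 1510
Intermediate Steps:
R(W) = 2 + W
g(L) = 5 (g(L) = 5 + 0 = 5)
g(R(-1)) + 1505 = 5 + 1505 = 1510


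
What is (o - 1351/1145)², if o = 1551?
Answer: 3149006407936/1311025 ≈ 2.4019e+6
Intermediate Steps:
(o - 1351/1145)² = (1551 - 1351/1145)² = (1774544/1145)² = 3149006407936/1311025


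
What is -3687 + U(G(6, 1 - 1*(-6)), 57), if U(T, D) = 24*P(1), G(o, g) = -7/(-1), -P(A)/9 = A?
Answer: -3903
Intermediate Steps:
P(A) = -9*A
G(o, g) = 7 (G(o, g) = -7*(-1) = 7)
U(T, D) = -216 (U(T, D) = 24*(-9*1) = 24*(-9) = -216)
-3687 + U(G(6, 1 - 1*(-6)), 57) = -3687 - 216 = -3903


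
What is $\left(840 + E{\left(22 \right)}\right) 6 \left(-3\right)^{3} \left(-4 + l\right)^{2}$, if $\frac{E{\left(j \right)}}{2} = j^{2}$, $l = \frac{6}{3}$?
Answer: $-1171584$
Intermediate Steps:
$l = 2$ ($l = 6 \cdot \frac{1}{3} = 2$)
$E{\left(j \right)} = 2 j^{2}$
$\left(840 + E{\left(22 \right)}\right) 6 \left(-3\right)^{3} \left(-4 + l\right)^{2} = \left(840 + 2 \cdot 22^{2}\right) 6 \left(-3\right)^{3} \left(-4 + 2\right)^{2} = \left(840 + 2 \cdot 484\right) 6 \left(-27\right) \left(-2\right)^{2} = \left(840 + 968\right) \left(\left(-162\right) 4\right) = 1808 \left(-648\right) = -1171584$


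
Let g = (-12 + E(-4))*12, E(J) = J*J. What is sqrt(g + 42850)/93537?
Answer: sqrt(42898)/93537 ≈ 0.0022143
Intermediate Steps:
E(J) = J**2
g = 48 (g = (-12 + (-4)**2)*12 = (-12 + 16)*12 = 4*12 = 48)
sqrt(g + 42850)/93537 = sqrt(48 + 42850)/93537 = sqrt(42898)*(1/93537) = sqrt(42898)/93537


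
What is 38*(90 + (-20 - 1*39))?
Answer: 1178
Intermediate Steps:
38*(90 + (-20 - 1*39)) = 38*(90 + (-20 - 39)) = 38*(90 - 59) = 38*31 = 1178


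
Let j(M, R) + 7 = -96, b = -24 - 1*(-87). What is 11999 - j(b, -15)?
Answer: 12102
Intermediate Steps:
b = 63 (b = -24 + 87 = 63)
j(M, R) = -103 (j(M, R) = -7 - 96 = -103)
11999 - j(b, -15) = 11999 - 1*(-103) = 11999 + 103 = 12102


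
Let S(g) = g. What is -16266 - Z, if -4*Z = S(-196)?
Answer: -16315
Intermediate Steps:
Z = 49 (Z = -¼*(-196) = 49)
-16266 - Z = -16266 - 1*49 = -16266 - 49 = -16315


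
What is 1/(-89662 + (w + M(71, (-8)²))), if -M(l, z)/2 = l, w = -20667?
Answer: -1/110471 ≈ -9.0521e-6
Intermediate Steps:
M(l, z) = -2*l
1/(-89662 + (w + M(71, (-8)²))) = 1/(-89662 + (-20667 - 2*71)) = 1/(-89662 + (-20667 - 142)) = 1/(-89662 - 20809) = 1/(-110471) = -1/110471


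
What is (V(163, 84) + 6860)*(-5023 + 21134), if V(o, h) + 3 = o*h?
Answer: 331064939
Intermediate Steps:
V(o, h) = -3 + h*o (V(o, h) = -3 + o*h = -3 + h*o)
(V(163, 84) + 6860)*(-5023 + 21134) = ((-3 + 84*163) + 6860)*(-5023 + 21134) = ((-3 + 13692) + 6860)*16111 = (13689 + 6860)*16111 = 20549*16111 = 331064939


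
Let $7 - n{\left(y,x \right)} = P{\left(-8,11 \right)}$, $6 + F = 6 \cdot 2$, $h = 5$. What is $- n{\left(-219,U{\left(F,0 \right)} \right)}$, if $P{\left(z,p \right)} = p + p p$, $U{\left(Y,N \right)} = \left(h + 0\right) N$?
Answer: $125$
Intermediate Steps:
$F = 6$ ($F = -6 + 6 \cdot 2 = -6 + 12 = 6$)
$U{\left(Y,N \right)} = 5 N$ ($U{\left(Y,N \right)} = \left(5 + 0\right) N = 5 N$)
$P{\left(z,p \right)} = p + p^{2}$
$n{\left(y,x \right)} = -125$ ($n{\left(y,x \right)} = 7 - 11 \left(1 + 11\right) = 7 - 11 \cdot 12 = 7 - 132 = -125$)
$- n{\left(-219,U{\left(F,0 \right)} \right)} = \left(-1\right) \left(-125\right) = 125$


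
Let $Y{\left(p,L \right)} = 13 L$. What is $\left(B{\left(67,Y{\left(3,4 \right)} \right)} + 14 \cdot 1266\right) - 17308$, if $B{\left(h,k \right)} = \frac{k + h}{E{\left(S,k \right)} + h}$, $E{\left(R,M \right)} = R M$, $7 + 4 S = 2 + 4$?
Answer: $\frac{22583}{54} \approx 418.2$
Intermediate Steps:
$S = - \frac{1}{4}$ ($S = - \frac{7}{4} + \frac{2 + 4}{4} = - \frac{7}{4} + \frac{1}{4} \cdot 6 = - \frac{7}{4} + \frac{3}{2} = - \frac{1}{4} \approx -0.25$)
$E{\left(R,M \right)} = M R$
$B{\left(h,k \right)} = \frac{h + k}{h - \frac{k}{4}}$ ($B{\left(h,k \right)} = \frac{k + h}{k \left(- \frac{1}{4}\right) + h} = \frac{h + k}{- \frac{k}{4} + h} = \frac{h + k}{h - \frac{k}{4}}$)
$\left(B{\left(67,Y{\left(3,4 \right)} \right)} + 14 \cdot 1266\right) - 17308 = \left(\frac{4 \left(67 + 13 \cdot 4\right)}{- 13 \cdot 4 + 4 \cdot 67} + 14 \cdot 1266\right) - 17308 = \left(\frac{4 \left(67 + 52\right)}{\left(-1\right) 52 + 268} + 17724\right) - 17308 = \left(4 \frac{1}{-52 + 268} \cdot 119 + 17724\right) - 17308 = \left(4 \cdot \frac{1}{216} \cdot 119 + 17724\right) - 17308 = \left(\frac{119}{54} + 17724\right) - 17308 = \frac{957215}{54} - 17308 = \frac{22583}{54}$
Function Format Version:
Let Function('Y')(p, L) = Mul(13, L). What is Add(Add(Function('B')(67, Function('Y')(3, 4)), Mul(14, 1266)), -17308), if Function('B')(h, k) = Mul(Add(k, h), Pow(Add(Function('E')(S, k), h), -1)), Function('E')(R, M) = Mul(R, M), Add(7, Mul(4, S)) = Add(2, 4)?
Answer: Rational(22583, 54) ≈ 418.20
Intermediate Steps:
S = Rational(-1, 4) (S = Add(Rational(-7, 4), Mul(Rational(1, 4), Add(2, 4))) = Add(Rational(-7, 4), Mul(Rational(1, 4), 6)) = Add(Rational(-7, 4), Rational(3, 2)) = Rational(-1, 4) ≈ -0.25000)
Function('E')(R, M) = Mul(M, R)
Function('B')(h, k) = Mul(Pow(Add(h, Mul(Rational(-1, 4), k)), -1), Add(h, k)) (Function('B')(h, k) = Mul(Add(k, h), Pow(Add(Mul(k, Rational(-1, 4)), h), -1)) = Mul(Add(h, k), Pow(Add(Mul(Rational(-1, 4), k), h), -1)) = Mul(Add(h, k), Pow(Add(h, Mul(Rational(-1, 4), k)), -1)) = Mul(Pow(Add(h, Mul(Rational(-1, 4), k)), -1), Add(h, k)))
Add(Add(Function('B')(67, Function('Y')(3, 4)), Mul(14, 1266)), -17308) = Add(Add(Mul(4, Pow(Add(Mul(-1, Mul(13, 4)), Mul(4, 67)), -1), Add(67, Mul(13, 4))), Mul(14, 1266)), -17308) = Add(Add(Mul(4, Pow(Add(Mul(-1, 52), 268), -1), Add(67, 52)), 17724), -17308) = Add(Add(Mul(4, Pow(Add(-52, 268), -1), 119), 17724), -17308) = Add(Add(Mul(4, Pow(216, -1), 119), 17724), -17308) = Add(Add(Mul(4, Rational(1, 216), 119), 17724), -17308) = Add(Add(Rational(119, 54), 17724), -17308) = Add(Rational(957215, 54), -17308) = Rational(22583, 54)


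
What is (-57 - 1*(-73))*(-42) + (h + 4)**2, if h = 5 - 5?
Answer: -656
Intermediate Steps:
h = 0
(-57 - 1*(-73))*(-42) + (h + 4)**2 = (-57 - 1*(-73))*(-42) + (0 + 4)**2 = (-57 + 73)*(-42) + 4**2 = 16*(-42) + 16 = -672 + 16 = -656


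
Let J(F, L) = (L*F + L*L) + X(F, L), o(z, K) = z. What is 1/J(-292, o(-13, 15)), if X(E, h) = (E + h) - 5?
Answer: 1/3655 ≈ 0.00027360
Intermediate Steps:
X(E, h) = -5 + E + h
J(F, L) = -5 + F + L + L² + F*L (J(F, L) = (L*F + L*L) + (-5 + F + L) = (F*L + L²) + (-5 + F + L) = (L² + F*L) + (-5 + F + L) = -5 + F + L + L² + F*L)
1/J(-292, o(-13, 15)) = 1/(-5 - 292 - 13 + (-13)² - 292*(-13)) = 1/(-5 - 292 - 13 + 169 + 3796) = 1/3655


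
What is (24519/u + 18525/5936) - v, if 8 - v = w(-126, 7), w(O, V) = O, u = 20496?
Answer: -23478835/181048 ≈ -129.68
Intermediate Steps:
v = 134 (v = 8 - 1*(-126) = 8 + 126 = 134)
(24519/u + 18525/5936) - v = (24519/20496 + 18525/5936) - 1*134 = (24519*(1/20496) + 18525*(1/5936)) - 134 = (8173/6832 + 18525/5936) - 134 = 781597/181048 - 134 = -23478835/181048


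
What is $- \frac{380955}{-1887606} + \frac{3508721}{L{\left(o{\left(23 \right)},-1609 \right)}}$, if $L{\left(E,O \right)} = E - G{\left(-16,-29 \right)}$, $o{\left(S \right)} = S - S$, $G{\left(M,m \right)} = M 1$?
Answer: $\frac{1103848151201}{5033616} \approx 2.193 \cdot 10^{5}$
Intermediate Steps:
$G{\left(M,m \right)} = M$
$o{\left(S \right)} = 0$
$L{\left(E,O \right)} = 16 + E$ ($L{\left(E,O \right)} = E - -16 = E + 16 = 16 + E$)
$- \frac{380955}{-1887606} + \frac{3508721}{L{\left(o{\left(23 \right)},-1609 \right)}} = - \frac{380955}{-1887606} + \frac{3508721}{16 + 0} = \left(-380955\right) \left(- \frac{1}{1887606}\right) + \frac{3508721}{16} = \frac{126985}{629202} + 3508721 \cdot \frac{1}{16} = \frac{126985}{629202} + \frac{3508721}{16} = \frac{1103848151201}{5033616}$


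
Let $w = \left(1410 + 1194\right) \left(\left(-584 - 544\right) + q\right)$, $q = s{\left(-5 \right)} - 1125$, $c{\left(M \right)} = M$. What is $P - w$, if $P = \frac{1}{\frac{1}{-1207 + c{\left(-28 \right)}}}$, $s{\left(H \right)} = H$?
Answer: $5878597$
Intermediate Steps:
$q = -1130$ ($q = -5 - 1125 = -1130$)
$w = -5879832$ ($w = \left(1410 + 1194\right) \left(\left(-584 - 544\right) - 1130\right) = 2604 \left(-1128 - 1130\right) = 2604 \left(-2258\right) = -5879832$)
$P = -1235$ ($P = \frac{1}{\frac{1}{-1207 - 28}} = \frac{1}{\frac{1}{-1235}} = \frac{1}{- \frac{1}{1235}} = -1235$)
$P - w = -1235 - -5879832 = -1235 + 5879832 = 5878597$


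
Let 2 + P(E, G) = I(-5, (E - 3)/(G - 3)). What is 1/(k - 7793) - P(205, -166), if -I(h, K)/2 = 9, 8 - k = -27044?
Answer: 385181/19259 ≈ 20.000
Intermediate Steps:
k = 27052 (k = 8 - 1*(-27044) = 8 + 27044 = 27052)
I(h, K) = -18 (I(h, K) = -2*9 = -18)
P(E, G) = -20 (P(E, G) = -2 - 18 = -20)
1/(k - 7793) - P(205, -166) = 1/(27052 - 7793) - 1*(-20) = 1/19259 + 20 = 385181/19259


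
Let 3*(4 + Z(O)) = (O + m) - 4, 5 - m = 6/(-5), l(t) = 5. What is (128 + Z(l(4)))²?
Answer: 399424/25 ≈ 15977.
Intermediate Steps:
m = 31/5 (m = 5 - 6/(-5) = 5 - 6*(-1)/5 = 5 - 1*(-6/5) = 5 + 6/5 = 31/5 ≈ 6.2000)
Z(O) = -49/15 + O/3 (Z(O) = -4 + ((O + 31/5) - 4)/3 = -4 + ((31/5 + O) - 4)/3 = -4 + (11/5 + O)/3 = -4 + (11/15 + O/3) = -49/15 + O/3)
(128 + Z(l(4)))² = (128 + (-49/15 + (⅓)*5))² = (128 + (-49/15 + 5/3))² = (128 - 8/5)² = (632/5)² = 399424/25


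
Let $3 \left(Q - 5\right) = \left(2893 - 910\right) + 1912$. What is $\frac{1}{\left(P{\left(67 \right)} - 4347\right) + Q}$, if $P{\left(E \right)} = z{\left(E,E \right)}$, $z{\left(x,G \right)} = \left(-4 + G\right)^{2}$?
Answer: $\frac{3}{2776} \approx 0.0010807$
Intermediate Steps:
$P{\left(E \right)} = \left(-4 + E\right)^{2}$
$Q = \frac{3910}{3}$ ($Q = 5 + \frac{\left(2893 - 910\right) + 1912}{3} = 5 + \frac{1983 + 1912}{3} = 5 + \frac{1}{3} \cdot 3895 = 5 + \frac{3895}{3} = \frac{3910}{3} \approx 1303.3$)
$\frac{1}{\left(P{\left(67 \right)} - 4347\right) + Q} = \frac{1}{\left(\left(-4 + 67\right)^{2} - 4347\right) + \frac{3910}{3}} = \frac{1}{\left(63^{2} - 4347\right) + \frac{3910}{3}} = \frac{1}{\left(3969 - 4347\right) + \frac{3910}{3}} = \frac{1}{-378 + \frac{3910}{3}} = \frac{1}{\frac{2776}{3}} = \frac{3}{2776}$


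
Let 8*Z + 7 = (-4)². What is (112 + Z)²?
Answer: 819025/64 ≈ 12797.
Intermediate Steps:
Z = 9/8 (Z = -7/8 + (⅛)*(-4)² = -7/8 + (⅛)*16 = -7/8 + 2 = 9/8 ≈ 1.1250)
(112 + Z)² = (112 + 9/8)² = (905/8)² = 819025/64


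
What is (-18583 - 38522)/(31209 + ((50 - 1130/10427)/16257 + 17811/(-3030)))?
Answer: -9776767534150950/5342188915303267 ≈ -1.8301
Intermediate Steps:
(-18583 - 38522)/(31209 + ((50 - 1130/10427)/16257 + 17811/(-3030))) = -57105/(31209 + ((50 - 1130/10427)*(1/16257) + 17811*(-1/3030))) = -57105/(31209 + ((50 - 1*1130/10427)*(1/16257) - 5937/1010)) = -57105/(31209 + ((50 - 1130/10427)*(1/16257) - 5937/1010)) = -57105/(31209 + ((520220/10427)*(1/16257) - 5937/1010)) = -57105/(31209 + (520220/169511739 - 5937/1010)) = -57105/(31209 - 1005865772243/171206856390) = -57105/5342188915303267/171206856390 = -57105*171206856390/5342188915303267 = -9776767534150950/5342188915303267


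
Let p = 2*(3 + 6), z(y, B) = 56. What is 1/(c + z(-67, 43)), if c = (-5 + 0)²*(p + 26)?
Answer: 1/1156 ≈ 0.00086505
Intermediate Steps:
p = 18 (p = 2*9 = 18)
c = 1100 (c = (-5 + 0)²*(18 + 26) = (-5)²*44 = 25*44 = 1100)
1/(c + z(-67, 43)) = 1/(1100 + 56) = 1/1156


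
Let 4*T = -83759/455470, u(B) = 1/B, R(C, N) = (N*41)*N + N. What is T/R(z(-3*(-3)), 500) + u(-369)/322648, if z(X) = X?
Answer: -275454669077/21378972199940820000 ≈ -1.2884e-8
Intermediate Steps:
R(C, N) = N + 41*N**2 (R(C, N) = (41*N)*N + N = 41*N**2 + N = N + 41*N**2)
T = -83759/1821880 (T = (-83759/455470)/4 = (-83759*1/455470)/4 = (1/4)*(-83759/455470) = -83759/1821880 ≈ -0.045974)
T/R(z(-3*(-3)), 500) + u(-369)/322648 = -83759*1/(500*(1 + 41*500))/1821880 + 1/(-369*322648) = -83759*1/(500*(1 + 20500))/1821880 - 1/369*1/322648 = -83759/(1821880*(500*20501)) - 1/119057112 = -83759/1821880/10250500 - 1/119057112 = -83759/1821880*1/10250500 - 1/119057112 = -6443/1436552380000 - 1/119057112 = -275454669077/21378972199940820000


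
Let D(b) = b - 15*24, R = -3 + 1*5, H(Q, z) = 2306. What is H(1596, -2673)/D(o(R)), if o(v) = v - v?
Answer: -1153/180 ≈ -6.4056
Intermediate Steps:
R = 2 (R = -3 + 5 = 2)
o(v) = 0
D(b) = -360 + b (D(b) = b - 360 = -360 + b)
H(1596, -2673)/D(o(R)) = 2306/(-360 + 0) = 2306/(-360) = 2306*(-1/360) = -1153/180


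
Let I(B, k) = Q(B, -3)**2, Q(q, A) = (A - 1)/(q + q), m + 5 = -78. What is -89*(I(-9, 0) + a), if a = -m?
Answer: -598703/81 ≈ -7391.4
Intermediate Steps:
m = -83 (m = -5 - 78 = -83)
Q(q, A) = (-1 + A)/(2*q) (Q(q, A) = (-1 + A)/((2*q)) = (-1 + A)*(1/(2*q)) = (-1 + A)/(2*q))
I(B, k) = 4/B**2 (I(B, k) = ((-1 - 3)/(2*B))**2 = ((1/2)*(-4)/B)**2 = (-2/B)**2 = 4/B**2)
a = 83 (a = -1*(-83) = 83)
-89*(I(-9, 0) + a) = -89*(4/(-9)**2 + 83) = -89*(4*(1/81) + 83) = -89*(4/81 + 83) = -89*6727/81 = -598703/81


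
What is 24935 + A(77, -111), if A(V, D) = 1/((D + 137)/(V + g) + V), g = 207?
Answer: 272963587/10947 ≈ 24935.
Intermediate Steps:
A(V, D) = 1/(V + (137 + D)/(207 + V)) (A(V, D) = 1/((D + 137)/(V + 207) + V) = 1/((137 + D)/(207 + V) + V) = 1/(V + (137 + D)/(207 + V)))
24935 + A(77, -111) = 24935 + (207 + 77)/(137 - 111 + 77² + 207*77) = 24935 + 284/(137 - 111 + 5929 + 15939) = 24935 + 284/21894 = 24935 + (1/21894)*284 = 24935 + 142/10947 = 272963587/10947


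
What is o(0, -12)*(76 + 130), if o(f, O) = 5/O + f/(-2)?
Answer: -515/6 ≈ -85.833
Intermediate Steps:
o(f, O) = 5/O - f/2 (o(f, O) = 5/O + f*(-½) = 5/O - f/2)
o(0, -12)*(76 + 130) = (5/(-12) - ½*0)*(76 + 130) = (5*(-1/12) + 0)*206 = (-5/12 + 0)*206 = -5/12*206 = -515/6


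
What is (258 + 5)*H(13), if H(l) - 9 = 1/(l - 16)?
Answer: 6838/3 ≈ 2279.3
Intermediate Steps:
H(l) = 9 + 1/(-16 + l) (H(l) = 9 + 1/(l - 16) = 9 + 1/(-16 + l))
(258 + 5)*H(13) = (258 + 5)*((-143 + 9*13)/(-16 + 13)) = 263*((-143 + 117)/(-3)) = 263*(-⅓*(-26)) = 263*(26/3) = 6838/3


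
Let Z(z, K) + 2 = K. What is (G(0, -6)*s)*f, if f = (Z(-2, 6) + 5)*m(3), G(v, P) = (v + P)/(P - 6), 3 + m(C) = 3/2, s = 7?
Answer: -189/4 ≈ -47.250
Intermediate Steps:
Z(z, K) = -2 + K
m(C) = -3/2 (m(C) = -3 + 3/2 = -3/2)
G(v, P) = (P + v)/(-6 + P)
f = -27/2 (f = ((-2 + 6) + 5)*(-3/2) = (4 + 5)*(-3/2) = 9*(-3/2) = -27/2 ≈ -13.500)
(G(0, -6)*s)*f = (((-6 + 0)/(-6 - 6))*7)*(-27/2) = ((-6/(-12))*7)*(-27/2) = (-1/12*(-6)*7)*(-27/2) = ((½)*7)*(-27/2) = (7/2)*(-27/2) = -189/4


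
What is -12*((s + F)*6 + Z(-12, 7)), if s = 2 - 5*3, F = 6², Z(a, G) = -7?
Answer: -1572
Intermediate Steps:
F = 36
s = -13 (s = 2 - 15 = -13)
-12*((s + F)*6 + Z(-12, 7)) = -12*((-13 + 36)*6 - 7) = -12*(23*6 - 7) = -12*(138 - 7) = -12*131 = -1572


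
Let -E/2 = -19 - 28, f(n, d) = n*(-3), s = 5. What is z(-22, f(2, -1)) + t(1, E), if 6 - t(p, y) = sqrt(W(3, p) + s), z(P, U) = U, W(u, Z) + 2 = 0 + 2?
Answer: -sqrt(5) ≈ -2.2361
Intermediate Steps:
f(n, d) = -3*n
W(u, Z) = 0 (W(u, Z) = -2 + (0 + 2) = -2 + 2 = 0)
E = 94 (E = -2*(-19 - 28) = -2*(-47) = 94)
t(p, y) = 6 - sqrt(5) (t(p, y) = 6 - sqrt(0 + 5) = 6 - sqrt(5))
z(-22, f(2, -1)) + t(1, E) = -3*2 + (6 - sqrt(5)) = -6 + (6 - sqrt(5)) = -sqrt(5)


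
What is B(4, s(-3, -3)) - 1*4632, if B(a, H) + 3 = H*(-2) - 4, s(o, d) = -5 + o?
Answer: -4623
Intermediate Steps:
B(a, H) = -7 - 2*H (B(a, H) = -3 + (H*(-2) - 4) = -3 + (-2*H - 4) = -3 + (-4 - 2*H) = -7 - 2*H)
B(4, s(-3, -3)) - 1*4632 = (-7 - 2*(-5 - 3)) - 1*4632 = (-7 - 2*(-8)) - 4632 = (-7 + 16) - 4632 = 9 - 4632 = -4623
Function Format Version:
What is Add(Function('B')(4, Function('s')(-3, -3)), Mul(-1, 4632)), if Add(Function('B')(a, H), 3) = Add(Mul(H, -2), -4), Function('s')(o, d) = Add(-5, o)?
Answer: -4623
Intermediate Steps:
Function('B')(a, H) = Add(-7, Mul(-2, H)) (Function('B')(a, H) = Add(-3, Add(Mul(H, -2), -4)) = Add(-3, Add(Mul(-2, H), -4)) = Add(-3, Add(-4, Mul(-2, H))) = Add(-7, Mul(-2, H)))
Add(Function('B')(4, Function('s')(-3, -3)), Mul(-1, 4632)) = Add(Add(-7, Mul(-2, Add(-5, -3))), Mul(-1, 4632)) = Add(Add(-7, Mul(-2, -8)), -4632) = Add(Add(-7, 16), -4632) = Add(9, -4632) = -4623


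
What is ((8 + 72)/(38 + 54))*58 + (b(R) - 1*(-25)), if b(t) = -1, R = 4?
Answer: 1712/23 ≈ 74.435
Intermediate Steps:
((8 + 72)/(38 + 54))*58 + (b(R) - 1*(-25)) = ((8 + 72)/(38 + 54))*58 + (-1 - 1*(-25)) = (80/92)*58 + (-1 + 25) = (80*(1/92))*58 + 24 = (20/23)*58 + 24 = 1160/23 + 24 = 1712/23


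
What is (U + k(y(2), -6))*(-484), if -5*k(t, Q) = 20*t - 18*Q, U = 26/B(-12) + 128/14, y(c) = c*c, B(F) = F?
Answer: 1556302/105 ≈ 14822.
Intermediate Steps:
y(c) = c**2
U = 293/42 (U = 26/(-12) + 128/14 = 26*(-1/12) + 128*(1/14) = -13/6 + 64/7 = 293/42 ≈ 6.9762)
k(t, Q) = -4*t + 18*Q/5 (k(t, Q) = -(20*t - 18*Q)/5 = -(-18*Q + 20*t)/5 = -4*t + 18*Q/5)
(U + k(y(2), -6))*(-484) = (293/42 + (-4*2**2 + (18/5)*(-6)))*(-484) = (293/42 + (-4*4 - 108/5))*(-484) = (293/42 + (-16 - 108/5))*(-484) = (293/42 - 188/5)*(-484) = -6431/210*(-484) = 1556302/105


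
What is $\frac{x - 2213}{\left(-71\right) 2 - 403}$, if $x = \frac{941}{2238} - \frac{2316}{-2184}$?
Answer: $\frac{225196778}{55496805} \approx 4.0578$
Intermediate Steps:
$x = \frac{150799}{101829}$ ($x = 941 \cdot \frac{1}{2238} - - \frac{193}{182} = \frac{941}{2238} + \frac{193}{182} = \frac{150799}{101829} \approx 1.4809$)
$\frac{x - 2213}{\left(-71\right) 2 - 403} = \frac{\frac{150799}{101829} - 2213}{\left(-71\right) 2 - 403} = - \frac{225196778}{101829 \left(-142 - 403\right)} = - \frac{225196778}{101829 \left(-545\right)} = \left(- \frac{225196778}{101829}\right) \left(- \frac{1}{545}\right) = \frac{225196778}{55496805}$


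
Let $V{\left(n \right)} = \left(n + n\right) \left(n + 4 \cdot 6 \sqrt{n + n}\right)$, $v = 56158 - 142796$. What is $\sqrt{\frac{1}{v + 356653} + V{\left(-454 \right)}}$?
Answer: $\frac{\sqrt{30055051972222215 - 3177626640206400 i \sqrt{227}}}{270015} \approx 770.57 - 426.09 i$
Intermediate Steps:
$v = -86638$
$V{\left(n \right)} = 2 n \left(n + 24 \sqrt{2} \sqrt{n}\right)$ ($V{\left(n \right)} = 2 n \left(n + 24 \sqrt{2 n}\right) = 2 n \left(n + 24 \sqrt{2} \sqrt{n}\right)$)
$\sqrt{\frac{1}{v + 356653} + V{\left(-454 \right)}} = \sqrt{\frac{1}{-86638 + 356653} + \left(2 \left(-454\right)^{2} + 48 \sqrt{2} \left(-454\right)^{\frac{3}{2}}\right)} = \sqrt{\frac{1}{270015} + \left(2 \cdot 206116 + 48 \sqrt{2} \left(- 454 i \sqrt{454}\right)\right)} = \sqrt{\frac{1}{270015} + \left(412232 - 43584 i \sqrt{227}\right)} = \sqrt{\frac{111308823481}{270015} - 43584 i \sqrt{227}}$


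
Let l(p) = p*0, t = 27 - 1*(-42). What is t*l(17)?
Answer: 0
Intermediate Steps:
t = 69 (t = 27 + 42 = 69)
l(p) = 0
t*l(17) = 69*0 = 0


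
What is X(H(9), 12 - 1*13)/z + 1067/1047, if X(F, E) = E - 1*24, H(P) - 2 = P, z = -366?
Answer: 138899/127734 ≈ 1.0874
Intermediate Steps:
H(P) = 2 + P
X(F, E) = -24 + E (X(F, E) = E - 24 = -24 + E)
X(H(9), 12 - 1*13)/z + 1067/1047 = (-24 + (12 - 1*13))/(-366) + 1067/1047 = (-24 + (12 - 13))*(-1/366) + 1067*(1/1047) = (-24 - 1)*(-1/366) + 1067/1047 = -25*(-1/366) + 1067/1047 = 25/366 + 1067/1047 = 138899/127734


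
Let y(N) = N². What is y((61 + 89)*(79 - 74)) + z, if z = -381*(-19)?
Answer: 569739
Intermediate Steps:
z = 7239
y((61 + 89)*(79 - 74)) + z = ((61 + 89)*(79 - 74))² + 7239 = (150*5)² + 7239 = 750² + 7239 = 562500 + 7239 = 569739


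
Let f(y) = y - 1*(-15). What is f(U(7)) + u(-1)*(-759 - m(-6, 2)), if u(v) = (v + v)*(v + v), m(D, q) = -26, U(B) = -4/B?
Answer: -20423/7 ≈ -2917.6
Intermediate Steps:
f(y) = 15 + y (f(y) = y + 15 = 15 + y)
u(v) = 4*v² (u(v) = (2*v)*(2*v) = 4*v²)
f(U(7)) + u(-1)*(-759 - m(-6, 2)) = (15 - 4/7) + (4*(-1)²)*(-759 - 1*(-26)) = (15 - 4*⅐) + (4*1)*(-759 + 26) = (15 - 4/7) + 4*(-733) = 101/7 - 2932 = -20423/7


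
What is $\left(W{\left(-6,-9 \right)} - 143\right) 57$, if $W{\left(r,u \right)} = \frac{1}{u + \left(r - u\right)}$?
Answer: $- \frac{16321}{2} \approx -8160.5$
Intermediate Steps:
$W{\left(r,u \right)} = \frac{1}{r}$
$\left(W{\left(-6,-9 \right)} - 143\right) 57 = \left(\frac{1}{-6} - 143\right) 57 = \left(- \frac{1}{6} - 143\right) 57 = \left(- \frac{859}{6}\right) 57 = - \frac{16321}{2}$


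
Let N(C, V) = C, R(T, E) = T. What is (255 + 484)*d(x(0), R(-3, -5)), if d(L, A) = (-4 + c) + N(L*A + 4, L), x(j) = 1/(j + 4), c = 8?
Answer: 21431/4 ≈ 5357.8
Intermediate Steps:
x(j) = 1/(4 + j)
d(L, A) = 8 + A*L (d(L, A) = (-4 + 8) + (L*A + 4) = 4 + (A*L + 4) = 4 + (4 + A*L) = 8 + A*L)
(255 + 484)*d(x(0), R(-3, -5)) = (255 + 484)*(8 - 3/(4 + 0)) = 739*(8 - 3/4) = 739*(8 - 3*¼) = 739*(8 - ¾) = 739*(29/4) = 21431/4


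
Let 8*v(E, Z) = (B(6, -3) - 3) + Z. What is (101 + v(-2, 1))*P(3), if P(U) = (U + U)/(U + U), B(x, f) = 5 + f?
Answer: 101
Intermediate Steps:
v(E, Z) = -⅛ + Z/8 (v(E, Z) = (((5 - 3) - 3) + Z)/8 = ((2 - 3) + Z)/8 = (-1 + Z)/8 = -⅛ + Z/8)
P(U) = 1 (P(U) = (2*U)/((2*U)) = (2*U)*(1/(2*U)) = 1)
(101 + v(-2, 1))*P(3) = (101 + (-⅛ + (⅛)*1))*1 = (101 + (-⅛ + ⅛))*1 = (101 + 0)*1 = 101*1 = 101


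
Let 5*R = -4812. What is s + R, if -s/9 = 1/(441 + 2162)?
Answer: -12525681/13015 ≈ -962.40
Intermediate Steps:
R = -4812/5 (R = (⅕)*(-4812) = -4812/5 ≈ -962.40)
s = -9/2603 (s = -9/(441 + 2162) = -9/2603 ≈ -0.0034575)
s + R = -9/2603 - 4812/5 = -12525681/13015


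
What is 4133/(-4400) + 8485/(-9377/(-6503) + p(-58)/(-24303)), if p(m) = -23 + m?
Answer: 983235209064243/167505047600 ≈ 5869.9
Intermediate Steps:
4133/(-4400) + 8485/(-9377/(-6503) + p(-58)/(-24303)) = 4133/(-4400) + 8485/(-9377/(-6503) + (-23 - 58)/(-24303)) = 4133*(-1/4400) + 8485/(-9377*(-1/6503) - 81*(-1/24303)) = -4133/4400 + 8485/(9377/6503 + 27/8101) = -4133/4400 + 8485/(76138658/52680803) = -4133/4400 + 8485*(52680803/76138658) = -4133/4400 + 446996613455/76138658 = 983235209064243/167505047600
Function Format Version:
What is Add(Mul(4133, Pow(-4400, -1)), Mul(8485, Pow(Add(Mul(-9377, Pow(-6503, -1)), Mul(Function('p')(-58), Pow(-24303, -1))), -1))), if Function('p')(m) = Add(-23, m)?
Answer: Rational(983235209064243, 167505047600) ≈ 5869.9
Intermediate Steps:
Add(Mul(4133, Pow(-4400, -1)), Mul(8485, Pow(Add(Mul(-9377, Pow(-6503, -1)), Mul(Function('p')(-58), Pow(-24303, -1))), -1))) = Add(Mul(4133, Pow(-4400, -1)), Mul(8485, Pow(Add(Mul(-9377, Pow(-6503, -1)), Mul(Add(-23, -58), Pow(-24303, -1))), -1))) = Add(Mul(4133, Rational(-1, 4400)), Mul(8485, Pow(Add(Mul(-9377, Rational(-1, 6503)), Mul(-81, Rational(-1, 24303))), -1))) = Add(Rational(-4133, 4400), Mul(8485, Pow(Add(Rational(9377, 6503), Rational(27, 8101)), -1))) = Add(Rational(-4133, 4400), Mul(8485, Pow(Rational(76138658, 52680803), -1))) = Add(Rational(-4133, 4400), Mul(8485, Rational(52680803, 76138658))) = Add(Rational(-4133, 4400), Rational(446996613455, 76138658)) = Rational(983235209064243, 167505047600)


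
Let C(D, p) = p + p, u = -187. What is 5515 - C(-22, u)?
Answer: 5889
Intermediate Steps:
C(D, p) = 2*p
5515 - C(-22, u) = 5515 - 2*(-187) = 5515 - 1*(-374) = 5515 + 374 = 5889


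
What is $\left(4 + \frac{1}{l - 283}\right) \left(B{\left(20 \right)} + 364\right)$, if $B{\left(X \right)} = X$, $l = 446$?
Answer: $\frac{250752}{163} \approx 1538.4$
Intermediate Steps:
$\left(4 + \frac{1}{l - 283}\right) \left(B{\left(20 \right)} + 364\right) = \left(4 + \frac{1}{446 - 283}\right) \left(20 + 364\right) = \left(4 + \frac{1}{163}\right) 384 = \frac{653}{163} \cdot 384 = \frac{250752}{163}$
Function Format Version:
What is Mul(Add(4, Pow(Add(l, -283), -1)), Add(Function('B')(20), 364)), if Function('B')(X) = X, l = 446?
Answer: Rational(250752, 163) ≈ 1538.4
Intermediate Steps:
Mul(Add(4, Pow(Add(l, -283), -1)), Add(Function('B')(20), 364)) = Mul(Add(4, Pow(Add(446, -283), -1)), Add(20, 364)) = Mul(Add(4, Pow(163, -1)), 384) = Mul(Add(4, Rational(1, 163)), 384) = Mul(Rational(653, 163), 384) = Rational(250752, 163)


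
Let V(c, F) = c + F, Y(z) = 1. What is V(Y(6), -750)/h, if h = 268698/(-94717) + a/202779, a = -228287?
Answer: 14385757288707/76108971521 ≈ 189.02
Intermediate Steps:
h = -76108971521/19206618543 (h = 268698/(-94717) - 228287/202779 = 268698*(-1/94717) - 228287*1/202779 = -268698/94717 - 228287/202779 = -76108971521/19206618543 ≈ -3.9626)
V(c, F) = F + c
V(Y(6), -750)/h = (-750 + 1)/(-76108971521/19206618543) = -749*(-19206618543/76108971521) = 14385757288707/76108971521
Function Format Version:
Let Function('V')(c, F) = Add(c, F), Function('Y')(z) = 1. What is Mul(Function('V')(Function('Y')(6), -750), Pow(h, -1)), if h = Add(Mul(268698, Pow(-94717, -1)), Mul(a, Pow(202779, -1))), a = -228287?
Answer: Rational(14385757288707, 76108971521) ≈ 189.02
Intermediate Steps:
h = Rational(-76108971521, 19206618543) (h = Add(Mul(268698, Pow(-94717, -1)), Mul(-228287, Pow(202779, -1))) = Add(Mul(268698, Rational(-1, 94717)), Mul(-228287, Rational(1, 202779))) = Add(Rational(-268698, 94717), Rational(-228287, 202779)) = Rational(-76108971521, 19206618543) ≈ -3.9626)
Function('V')(c, F) = Add(F, c)
Mul(Function('V')(Function('Y')(6), -750), Pow(h, -1)) = Mul(Add(-750, 1), Pow(Rational(-76108971521, 19206618543), -1)) = Mul(-749, Rational(-19206618543, 76108971521)) = Rational(14385757288707, 76108971521)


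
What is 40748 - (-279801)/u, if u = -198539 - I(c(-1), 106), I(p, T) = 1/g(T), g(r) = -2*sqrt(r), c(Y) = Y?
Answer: 25222319889510004/619004423589 - 20726*sqrt(106)/619004423589 ≈ 40747.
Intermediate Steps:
I(p, T) = -1/(2*sqrt(T)) (I(p, T) = 1/(-2*sqrt(T)) = -1/(2*sqrt(T)))
u = -198539 + sqrt(106)/212 (u = -198539 - (-1)/(2*sqrt(106)) = -198539 - (-1)*sqrt(106)/106/2 = -198539 - (-1)*sqrt(106)/212 = -198539 + sqrt(106)/212 ≈ -1.9854e+5)
40748 - (-279801)/u = 40748 - (-279801)/(-198539 + sqrt(106)/212) = 40748 + 279801/(-198539 + sqrt(106)/212)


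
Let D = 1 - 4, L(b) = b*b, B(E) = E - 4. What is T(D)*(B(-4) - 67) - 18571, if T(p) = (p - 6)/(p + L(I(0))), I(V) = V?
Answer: -18796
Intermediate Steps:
B(E) = -4 + E
L(b) = b²
D = -3
T(p) = (-6 + p)/p (T(p) = (p - 6)/(p + 0²) = (-6 + p)/(p + 0) = (-6 + p)/p)
T(D)*(B(-4) - 67) - 18571 = ((-6 - 3)/(-3))*((-4 - 4) - 67) - 18571 = (-⅓*(-9))*(-8 - 67) - 18571 = 3*(-75) - 18571 = -225 - 18571 = -18796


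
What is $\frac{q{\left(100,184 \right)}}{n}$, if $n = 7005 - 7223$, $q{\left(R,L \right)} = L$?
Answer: $- \frac{92}{109} \approx -0.84404$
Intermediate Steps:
$n = -218$ ($n = 7005 - 7223 = -218$)
$\frac{q{\left(100,184 \right)}}{n} = \frac{184}{-218} = 184 \left(- \frac{1}{218}\right) = - \frac{92}{109}$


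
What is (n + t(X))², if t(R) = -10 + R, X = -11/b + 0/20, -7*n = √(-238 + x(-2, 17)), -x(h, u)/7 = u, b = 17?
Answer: 214588/2023 + 362*I*√357/119 ≈ 106.07 + 57.477*I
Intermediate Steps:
x(h, u) = -7*u
n = -I*√357/7 (n = -√(-238 - 7*17)/7 = -√(-238 - 119)/7 = -I*√357/7 ≈ -2.6992*I)
X = -11/17 (X = -11/17 + 0/20 = -11*1/17 + 0*(1/20) = -11/17 + 0 = -11/17 ≈ -0.64706)
(n + t(X))² = (-I*√357/7 + (-10 - 11/17))² = (-I*√357/7 - 181/17)² = (-181/17 - I*√357/7)²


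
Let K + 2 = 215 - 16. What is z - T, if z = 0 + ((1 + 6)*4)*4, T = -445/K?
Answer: 22509/197 ≈ 114.26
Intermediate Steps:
K = 197 (K = -2 + (215 - 16) = -2 + 199 = 197)
T = -445/197 ≈ -2.2589
z = 112 (z = 0 + (7*4)*4 = 0 + 28*4 = 0 + 112 = 112)
z - T = 112 - 1*(-445/197) = 112 + 445/197 = 22509/197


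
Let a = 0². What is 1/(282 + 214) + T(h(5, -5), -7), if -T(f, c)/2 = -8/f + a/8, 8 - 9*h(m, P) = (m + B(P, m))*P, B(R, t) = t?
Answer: 35741/14384 ≈ 2.4848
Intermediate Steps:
a = 0
h(m, P) = 8/9 - 2*P*m/9 (h(m, P) = 8/9 - (m + m)*P/9 = 8/9 - 2*m*P/9 = 8/9 - 2*P*m/9)
T(f, c) = 16/f (T(f, c) = -2*(-8/f + 0/8) = -2*(-8/f + 0*(⅛)) = -2*(-8/f + 0) = -(-16)/f = 16/f)
1/(282 + 214) + T(h(5, -5), -7) = 1/(282 + 214) + 16/(8/9 - 2/9*(-5)*5) = 1/496 + 16/(8/9 + 50/9) = 1/496 + 16/(58/9) = 1/496 + 16*(9/58) = 1/496 + 72/29 = 35741/14384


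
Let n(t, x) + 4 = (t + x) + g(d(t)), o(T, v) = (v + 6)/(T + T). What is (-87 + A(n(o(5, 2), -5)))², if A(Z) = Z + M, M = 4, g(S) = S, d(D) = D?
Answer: 204304/25 ≈ 8172.2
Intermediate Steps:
o(T, v) = (6 + v)/(2*T) (o(T, v) = (6 + v)/((2*T)) = (6 + v)*(1/(2*T)) = (6 + v)/(2*T))
n(t, x) = -4 + x + 2*t (n(t, x) = -4 + ((t + x) + t) = -4 + (x + 2*t) = -4 + x + 2*t)
A(Z) = 4 + Z (A(Z) = Z + 4 = 4 + Z)
(-87 + A(n(o(5, 2), -5)))² = (-87 + (4 + (-4 - 5 + 2*((½)*(6 + 2)/5))))² = (-87 + (4 + (-4 - 5 + 2*((½)*(⅕)*8))))² = (-87 + (4 + (-4 - 5 + 2*(⅘))))² = (-87 + (4 + (-4 - 5 + 8/5)))² = (-87 + (4 - 37/5))² = (-87 - 17/5)² = (-452/5)² = 204304/25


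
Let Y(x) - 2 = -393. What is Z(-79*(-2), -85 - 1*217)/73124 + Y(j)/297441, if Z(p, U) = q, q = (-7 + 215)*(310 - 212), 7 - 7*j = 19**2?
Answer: 1508611465/5437518921 ≈ 0.27744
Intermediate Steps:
j = -354/7 (j = 1 - 1/7*19**2 = 1 - 1/7*361 = 1 - 361/7 = -354/7 ≈ -50.571)
Y(x) = -391 (Y(x) = 2 - 393 = -391)
q = 20384 (q = 208*98 = 20384)
Z(p, U) = 20384
Z(-79*(-2), -85 - 1*217)/73124 + Y(j)/297441 = 20384/73124 - 391/297441 = 20384*(1/73124) - 391*1/297441 = 5096/18281 - 391/297441 = 1508611465/5437518921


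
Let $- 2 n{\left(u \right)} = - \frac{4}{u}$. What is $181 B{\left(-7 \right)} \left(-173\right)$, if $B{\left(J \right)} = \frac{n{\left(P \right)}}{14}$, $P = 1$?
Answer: $- \frac{31313}{7} \approx -4473.3$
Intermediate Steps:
$n{\left(u \right)} = \frac{2}{u}$ ($n{\left(u \right)} = - \frac{\left(-4\right) \frac{1}{u}}{2} = \frac{2}{u}$)
$B{\left(J \right)} = \frac{1}{7}$ ($B{\left(J \right)} = \frac{2 \cdot 1^{-1}}{14} = 2 \cdot 1 \cdot \frac{1}{14} = 2 \cdot \frac{1}{14} = \frac{1}{7}$)
$181 B{\left(-7 \right)} \left(-173\right) = 181 \cdot \frac{1}{7} \left(-173\right) = \frac{181}{7} \left(-173\right) = - \frac{31313}{7}$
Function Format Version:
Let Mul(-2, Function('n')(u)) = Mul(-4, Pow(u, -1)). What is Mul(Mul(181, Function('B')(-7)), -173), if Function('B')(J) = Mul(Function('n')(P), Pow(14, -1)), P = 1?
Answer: Rational(-31313, 7) ≈ -4473.3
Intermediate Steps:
Function('n')(u) = Mul(2, Pow(u, -1)) (Function('n')(u) = Mul(Rational(-1, 2), Mul(-4, Pow(u, -1))) = Mul(2, Pow(u, -1)))
Function('B')(J) = Rational(1, 7) (Function('B')(J) = Mul(Mul(2, Pow(1, -1)), Pow(14, -1)) = Mul(Mul(2, 1), Rational(1, 14)) = Mul(2, Rational(1, 14)) = Rational(1, 7))
Mul(Mul(181, Function('B')(-7)), -173) = Mul(Mul(181, Rational(1, 7)), -173) = Mul(Rational(181, 7), -173) = Rational(-31313, 7)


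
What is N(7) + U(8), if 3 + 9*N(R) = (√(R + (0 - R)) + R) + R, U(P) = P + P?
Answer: 155/9 ≈ 17.222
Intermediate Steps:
U(P) = 2*P
N(R) = -⅓ + 2*R/9 (N(R) = -⅓ + ((√(R + (0 - R)) + R) + R)/9 = -⅓ + ((√(R - R) + R) + R)/9 = -⅓ + ((√0 + R) + R)/9 = -⅓ + ((0 + R) + R)/9 = -⅓ + (R + R)/9 = -⅓ + (2*R)/9 = -⅓ + 2*R/9)
N(7) + U(8) = (-⅓ + (2/9)*7) + 2*8 = (-⅓ + 14/9) + 16 = 11/9 + 16 = 155/9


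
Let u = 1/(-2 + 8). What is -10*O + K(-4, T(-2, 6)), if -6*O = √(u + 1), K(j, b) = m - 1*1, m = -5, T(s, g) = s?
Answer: -6 + 5*√42/18 ≈ -4.1998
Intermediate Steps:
u = ⅙ (u = 1/6 = ⅙ ≈ 0.16667)
K(j, b) = -6 (K(j, b) = -5 - 1*1 = -5 - 1 = -6)
O = -√42/36 (O = -√(⅙ + 1)/6 = -√42/36 ≈ -0.18002)
-10*O + K(-4, T(-2, 6)) = -(-5)*√42/18 - 6 = 5*√42/18 - 6 = -6 + 5*√42/18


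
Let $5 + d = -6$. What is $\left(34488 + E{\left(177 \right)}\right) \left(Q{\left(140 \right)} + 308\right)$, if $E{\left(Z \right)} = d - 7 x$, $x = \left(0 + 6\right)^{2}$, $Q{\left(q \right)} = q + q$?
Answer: $20124300$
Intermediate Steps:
$d = -11$ ($d = -5 - 6 = -11$)
$Q{\left(q \right)} = 2 q$
$x = 36$ ($x = 6^{2} = 36$)
$E{\left(Z \right)} = -263$ ($E{\left(Z \right)} = -11 - 252 = -263$)
$\left(34488 + E{\left(177 \right)}\right) \left(Q{\left(140 \right)} + 308\right) = \left(34488 - 263\right) \left(2 \cdot 140 + 308\right) = 34225 \left(280 + 308\right) = 34225 \cdot 588 = 20124300$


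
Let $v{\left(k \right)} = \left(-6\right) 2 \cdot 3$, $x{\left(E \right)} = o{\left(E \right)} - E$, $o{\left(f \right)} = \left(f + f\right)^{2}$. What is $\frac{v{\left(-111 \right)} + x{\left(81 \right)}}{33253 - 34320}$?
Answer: $- \frac{26127}{1067} \approx -24.486$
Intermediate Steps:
$o{\left(f \right)} = 4 f^{2}$ ($o{\left(f \right)} = \left(2 f\right)^{2} = 4 f^{2}$)
$x{\left(E \right)} = - E + 4 E^{2}$ ($x{\left(E \right)} = 4 E^{2} - E = - E + 4 E^{2}$)
$v{\left(k \right)} = -36$ ($v{\left(k \right)} = \left(-12\right) 3 = -36$)
$\frac{v{\left(-111 \right)} + x{\left(81 \right)}}{33253 - 34320} = \frac{-36 + 81 \left(-1 + 4 \cdot 81\right)}{33253 - 34320} = \frac{-36 + 81 \left(-1 + 324\right)}{-1067} = \left(-36 + 81 \cdot 323\right) \left(- \frac{1}{1067}\right) = \left(-36 + 26163\right) \left(- \frac{1}{1067}\right) = 26127 \left(- \frac{1}{1067}\right) = - \frac{26127}{1067}$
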